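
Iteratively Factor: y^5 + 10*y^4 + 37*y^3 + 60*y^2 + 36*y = (y + 2)*(y^4 + 8*y^3 + 21*y^2 + 18*y) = (y + 2)*(y + 3)*(y^3 + 5*y^2 + 6*y) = y*(y + 2)*(y + 3)*(y^2 + 5*y + 6) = y*(y + 2)*(y + 3)^2*(y + 2)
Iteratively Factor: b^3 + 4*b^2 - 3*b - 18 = (b + 3)*(b^2 + b - 6) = (b - 2)*(b + 3)*(b + 3)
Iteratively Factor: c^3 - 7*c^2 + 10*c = (c - 5)*(c^2 - 2*c) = (c - 5)*(c - 2)*(c)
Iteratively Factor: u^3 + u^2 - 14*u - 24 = (u - 4)*(u^2 + 5*u + 6) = (u - 4)*(u + 3)*(u + 2)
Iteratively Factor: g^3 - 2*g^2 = (g)*(g^2 - 2*g) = g*(g - 2)*(g)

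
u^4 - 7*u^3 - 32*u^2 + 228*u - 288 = (u - 8)*(u - 3)*(u - 2)*(u + 6)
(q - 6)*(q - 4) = q^2 - 10*q + 24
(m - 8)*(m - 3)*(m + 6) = m^3 - 5*m^2 - 42*m + 144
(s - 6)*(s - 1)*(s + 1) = s^3 - 6*s^2 - s + 6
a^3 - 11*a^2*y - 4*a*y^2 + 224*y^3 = (a - 8*y)*(a - 7*y)*(a + 4*y)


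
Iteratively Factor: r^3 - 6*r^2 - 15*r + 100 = (r - 5)*(r^2 - r - 20) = (r - 5)*(r + 4)*(r - 5)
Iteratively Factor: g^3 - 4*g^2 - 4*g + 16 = (g - 4)*(g^2 - 4) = (g - 4)*(g + 2)*(g - 2)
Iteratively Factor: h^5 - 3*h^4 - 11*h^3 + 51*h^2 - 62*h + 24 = (h - 1)*(h^4 - 2*h^3 - 13*h^2 + 38*h - 24) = (h - 1)^2*(h^3 - h^2 - 14*h + 24) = (h - 2)*(h - 1)^2*(h^2 + h - 12) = (h - 2)*(h - 1)^2*(h + 4)*(h - 3)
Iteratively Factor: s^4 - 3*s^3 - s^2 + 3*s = (s - 3)*(s^3 - s) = (s - 3)*(s + 1)*(s^2 - s) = (s - 3)*(s - 1)*(s + 1)*(s)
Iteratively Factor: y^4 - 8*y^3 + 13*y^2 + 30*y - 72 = (y - 3)*(y^3 - 5*y^2 - 2*y + 24) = (y - 3)^2*(y^2 - 2*y - 8) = (y - 4)*(y - 3)^2*(y + 2)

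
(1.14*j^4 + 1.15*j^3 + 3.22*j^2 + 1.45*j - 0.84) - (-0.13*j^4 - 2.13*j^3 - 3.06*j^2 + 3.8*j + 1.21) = 1.27*j^4 + 3.28*j^3 + 6.28*j^2 - 2.35*j - 2.05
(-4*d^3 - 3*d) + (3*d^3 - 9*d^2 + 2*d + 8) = -d^3 - 9*d^2 - d + 8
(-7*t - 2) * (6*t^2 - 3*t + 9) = -42*t^3 + 9*t^2 - 57*t - 18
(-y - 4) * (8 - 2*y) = 2*y^2 - 32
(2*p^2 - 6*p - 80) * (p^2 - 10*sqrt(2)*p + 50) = 2*p^4 - 20*sqrt(2)*p^3 - 6*p^3 + 20*p^2 + 60*sqrt(2)*p^2 - 300*p + 800*sqrt(2)*p - 4000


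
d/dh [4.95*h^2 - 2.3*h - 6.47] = 9.9*h - 2.3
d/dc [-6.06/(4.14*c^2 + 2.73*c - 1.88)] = (50.1768*c + 16.5438)/(4.14*c^2 + 2.73*c - 1.88)^2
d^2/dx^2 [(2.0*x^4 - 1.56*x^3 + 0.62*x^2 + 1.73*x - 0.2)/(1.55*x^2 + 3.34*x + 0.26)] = (9.61000000000001*x^6 + 62.124*x^5 + 138.7032*x^4 - 3.86614200000001*x^3 - 10.887984*x^2 - 11.028276*x - 7.22188)/(3.723875*x^6 + 24.07305*x^5 + 53.74749*x^4 + 45.335824*x^3 + 9.015708*x^2 + 0.677352*x + 0.017576)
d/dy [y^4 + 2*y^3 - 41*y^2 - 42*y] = 4*y^3 + 6*y^2 - 82*y - 42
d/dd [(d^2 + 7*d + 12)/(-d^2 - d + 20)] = 2*(3*d^2 + 32*d + 76)/(d^4 + 2*d^3 - 39*d^2 - 40*d + 400)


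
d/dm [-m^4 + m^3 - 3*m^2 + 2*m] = -4*m^3 + 3*m^2 - 6*m + 2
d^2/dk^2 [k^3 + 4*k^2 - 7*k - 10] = 6*k + 8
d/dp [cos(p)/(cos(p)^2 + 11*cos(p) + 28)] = (cos(p)^2 - 28)*sin(p)/((cos(p) + 4)^2*(cos(p) + 7)^2)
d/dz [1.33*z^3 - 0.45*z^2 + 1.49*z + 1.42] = 3.99*z^2 - 0.9*z + 1.49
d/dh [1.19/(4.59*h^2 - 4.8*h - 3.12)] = (5.712 - 10.9242*h)/(-4.59*h^2 + 4.8*h + 3.12)^2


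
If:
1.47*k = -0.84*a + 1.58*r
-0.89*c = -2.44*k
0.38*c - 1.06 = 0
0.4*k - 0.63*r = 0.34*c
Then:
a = -3.40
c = 2.79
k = 1.02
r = -0.86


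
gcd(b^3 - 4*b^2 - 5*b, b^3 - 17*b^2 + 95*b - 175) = b - 5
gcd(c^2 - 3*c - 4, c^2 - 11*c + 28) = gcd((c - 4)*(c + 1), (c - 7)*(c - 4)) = c - 4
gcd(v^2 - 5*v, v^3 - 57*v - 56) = 1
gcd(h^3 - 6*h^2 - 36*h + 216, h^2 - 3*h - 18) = h - 6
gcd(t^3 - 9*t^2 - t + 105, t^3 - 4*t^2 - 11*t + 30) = t^2 - 2*t - 15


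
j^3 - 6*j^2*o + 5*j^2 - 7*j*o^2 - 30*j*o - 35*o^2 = (j + 5)*(j - 7*o)*(j + o)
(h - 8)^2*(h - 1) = h^3 - 17*h^2 + 80*h - 64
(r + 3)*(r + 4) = r^2 + 7*r + 12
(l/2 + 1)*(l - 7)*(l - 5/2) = l^3/2 - 15*l^2/4 - 3*l/4 + 35/2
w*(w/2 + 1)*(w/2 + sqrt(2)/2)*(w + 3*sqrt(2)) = w^4/4 + w^3/2 + sqrt(2)*w^3 + 3*w^2/2 + 2*sqrt(2)*w^2 + 3*w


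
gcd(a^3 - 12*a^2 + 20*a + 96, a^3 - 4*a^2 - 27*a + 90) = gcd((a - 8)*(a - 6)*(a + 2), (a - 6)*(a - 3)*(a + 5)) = a - 6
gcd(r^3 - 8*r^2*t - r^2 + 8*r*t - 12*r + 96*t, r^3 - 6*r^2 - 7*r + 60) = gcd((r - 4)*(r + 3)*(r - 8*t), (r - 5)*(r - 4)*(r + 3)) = r^2 - r - 12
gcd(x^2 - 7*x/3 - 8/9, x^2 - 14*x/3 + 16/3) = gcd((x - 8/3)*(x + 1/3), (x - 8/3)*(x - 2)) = x - 8/3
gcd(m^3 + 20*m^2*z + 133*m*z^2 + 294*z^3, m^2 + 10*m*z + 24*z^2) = m + 6*z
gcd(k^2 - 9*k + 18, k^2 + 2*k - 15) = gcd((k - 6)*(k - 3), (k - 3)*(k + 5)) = k - 3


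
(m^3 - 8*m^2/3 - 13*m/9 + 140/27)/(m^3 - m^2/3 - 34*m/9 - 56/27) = (3*m - 5)/(3*m + 2)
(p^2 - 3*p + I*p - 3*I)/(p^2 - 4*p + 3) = (p + I)/(p - 1)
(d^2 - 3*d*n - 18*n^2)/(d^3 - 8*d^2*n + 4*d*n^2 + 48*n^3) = (d + 3*n)/(d^2 - 2*d*n - 8*n^2)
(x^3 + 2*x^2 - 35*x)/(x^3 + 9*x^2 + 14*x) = (x - 5)/(x + 2)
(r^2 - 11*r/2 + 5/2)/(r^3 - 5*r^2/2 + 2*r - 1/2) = (r - 5)/(r^2 - 2*r + 1)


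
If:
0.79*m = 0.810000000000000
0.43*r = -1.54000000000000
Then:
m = 1.03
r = -3.58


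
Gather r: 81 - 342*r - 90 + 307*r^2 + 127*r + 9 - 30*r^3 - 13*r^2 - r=-30*r^3 + 294*r^2 - 216*r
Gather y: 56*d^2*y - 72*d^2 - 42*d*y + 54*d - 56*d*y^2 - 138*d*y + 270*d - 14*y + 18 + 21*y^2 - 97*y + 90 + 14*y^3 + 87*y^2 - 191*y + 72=-72*d^2 + 324*d + 14*y^3 + y^2*(108 - 56*d) + y*(56*d^2 - 180*d - 302) + 180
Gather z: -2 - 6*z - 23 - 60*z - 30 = -66*z - 55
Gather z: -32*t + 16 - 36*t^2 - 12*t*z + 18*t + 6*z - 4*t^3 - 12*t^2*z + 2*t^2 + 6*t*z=-4*t^3 - 34*t^2 - 14*t + z*(-12*t^2 - 6*t + 6) + 16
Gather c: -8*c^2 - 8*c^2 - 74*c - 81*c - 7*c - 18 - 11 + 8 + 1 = -16*c^2 - 162*c - 20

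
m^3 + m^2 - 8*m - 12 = (m - 3)*(m + 2)^2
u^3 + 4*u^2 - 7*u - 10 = (u - 2)*(u + 1)*(u + 5)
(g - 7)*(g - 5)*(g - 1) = g^3 - 13*g^2 + 47*g - 35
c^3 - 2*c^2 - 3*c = c*(c - 3)*(c + 1)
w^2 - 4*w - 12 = (w - 6)*(w + 2)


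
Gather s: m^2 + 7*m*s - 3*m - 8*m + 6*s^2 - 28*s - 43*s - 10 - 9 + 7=m^2 - 11*m + 6*s^2 + s*(7*m - 71) - 12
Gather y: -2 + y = y - 2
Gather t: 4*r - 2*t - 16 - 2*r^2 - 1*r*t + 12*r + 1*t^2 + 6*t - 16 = -2*r^2 + 16*r + t^2 + t*(4 - r) - 32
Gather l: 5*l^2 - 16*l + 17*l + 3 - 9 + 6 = 5*l^2 + l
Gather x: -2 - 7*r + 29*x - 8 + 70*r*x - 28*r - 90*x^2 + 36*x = -35*r - 90*x^2 + x*(70*r + 65) - 10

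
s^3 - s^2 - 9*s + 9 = (s - 3)*(s - 1)*(s + 3)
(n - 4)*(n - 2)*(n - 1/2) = n^3 - 13*n^2/2 + 11*n - 4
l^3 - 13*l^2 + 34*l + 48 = (l - 8)*(l - 6)*(l + 1)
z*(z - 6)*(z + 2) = z^3 - 4*z^2 - 12*z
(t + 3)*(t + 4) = t^2 + 7*t + 12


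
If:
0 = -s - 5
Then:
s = -5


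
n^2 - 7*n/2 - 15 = (n - 6)*(n + 5/2)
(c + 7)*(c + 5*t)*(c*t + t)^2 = c^4*t^2 + 5*c^3*t^3 + 9*c^3*t^2 + 45*c^2*t^3 + 15*c^2*t^2 + 75*c*t^3 + 7*c*t^2 + 35*t^3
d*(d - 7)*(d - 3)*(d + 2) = d^4 - 8*d^3 + d^2 + 42*d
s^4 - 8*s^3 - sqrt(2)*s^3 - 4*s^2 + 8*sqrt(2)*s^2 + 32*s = s*(s - 8)*(s - 2*sqrt(2))*(s + sqrt(2))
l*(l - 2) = l^2 - 2*l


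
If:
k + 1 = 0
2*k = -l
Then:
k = -1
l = 2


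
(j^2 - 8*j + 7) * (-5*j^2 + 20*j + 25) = -5*j^4 + 60*j^3 - 170*j^2 - 60*j + 175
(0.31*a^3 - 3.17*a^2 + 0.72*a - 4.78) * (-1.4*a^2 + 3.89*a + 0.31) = -0.434*a^5 + 5.6439*a^4 - 13.2432*a^3 + 8.5101*a^2 - 18.371*a - 1.4818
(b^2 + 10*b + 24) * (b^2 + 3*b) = b^4 + 13*b^3 + 54*b^2 + 72*b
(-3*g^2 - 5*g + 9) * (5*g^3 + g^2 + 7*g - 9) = -15*g^5 - 28*g^4 + 19*g^3 + g^2 + 108*g - 81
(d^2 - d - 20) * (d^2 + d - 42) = d^4 - 63*d^2 + 22*d + 840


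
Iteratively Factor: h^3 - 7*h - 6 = (h + 2)*(h^2 - 2*h - 3) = (h + 1)*(h + 2)*(h - 3)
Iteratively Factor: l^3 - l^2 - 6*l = (l + 2)*(l^2 - 3*l) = l*(l + 2)*(l - 3)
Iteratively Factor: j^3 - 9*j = (j + 3)*(j^2 - 3*j) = j*(j + 3)*(j - 3)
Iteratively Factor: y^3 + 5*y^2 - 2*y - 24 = (y + 3)*(y^2 + 2*y - 8) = (y - 2)*(y + 3)*(y + 4)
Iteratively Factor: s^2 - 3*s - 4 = (s + 1)*(s - 4)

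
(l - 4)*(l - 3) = l^2 - 7*l + 12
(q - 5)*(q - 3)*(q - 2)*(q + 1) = q^4 - 9*q^3 + 21*q^2 + q - 30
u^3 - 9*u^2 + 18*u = u*(u - 6)*(u - 3)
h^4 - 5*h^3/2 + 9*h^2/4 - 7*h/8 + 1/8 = (h - 1)*(h - 1/2)^3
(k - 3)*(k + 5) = k^2 + 2*k - 15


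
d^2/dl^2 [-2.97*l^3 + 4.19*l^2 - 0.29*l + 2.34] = 8.38 - 17.82*l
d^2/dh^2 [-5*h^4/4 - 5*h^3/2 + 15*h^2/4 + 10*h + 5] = -15*h^2 - 15*h + 15/2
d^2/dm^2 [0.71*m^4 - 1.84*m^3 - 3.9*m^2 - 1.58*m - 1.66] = 8.52*m^2 - 11.04*m - 7.8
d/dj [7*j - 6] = 7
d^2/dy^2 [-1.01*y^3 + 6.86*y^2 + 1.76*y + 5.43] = 13.72 - 6.06*y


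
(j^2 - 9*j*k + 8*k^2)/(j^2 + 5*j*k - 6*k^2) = (j - 8*k)/(j + 6*k)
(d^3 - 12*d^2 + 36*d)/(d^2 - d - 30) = d*(d - 6)/(d + 5)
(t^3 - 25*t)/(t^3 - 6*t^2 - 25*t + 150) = t/(t - 6)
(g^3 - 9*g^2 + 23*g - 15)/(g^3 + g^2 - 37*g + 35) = (g - 3)/(g + 7)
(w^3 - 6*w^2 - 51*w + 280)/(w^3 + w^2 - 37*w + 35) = (w - 8)/(w - 1)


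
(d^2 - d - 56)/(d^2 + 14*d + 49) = (d - 8)/(d + 7)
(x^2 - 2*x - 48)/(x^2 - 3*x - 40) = (x + 6)/(x + 5)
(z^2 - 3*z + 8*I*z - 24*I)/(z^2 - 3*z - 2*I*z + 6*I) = (z + 8*I)/(z - 2*I)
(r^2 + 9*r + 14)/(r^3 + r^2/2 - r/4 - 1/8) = 8*(r^2 + 9*r + 14)/(8*r^3 + 4*r^2 - 2*r - 1)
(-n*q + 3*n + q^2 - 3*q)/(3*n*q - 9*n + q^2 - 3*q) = (-n + q)/(3*n + q)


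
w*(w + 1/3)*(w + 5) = w^3 + 16*w^2/3 + 5*w/3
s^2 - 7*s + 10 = (s - 5)*(s - 2)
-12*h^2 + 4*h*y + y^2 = (-2*h + y)*(6*h + y)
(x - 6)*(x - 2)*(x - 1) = x^3 - 9*x^2 + 20*x - 12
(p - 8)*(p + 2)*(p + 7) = p^3 + p^2 - 58*p - 112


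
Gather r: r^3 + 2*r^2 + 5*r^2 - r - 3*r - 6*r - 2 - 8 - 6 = r^3 + 7*r^2 - 10*r - 16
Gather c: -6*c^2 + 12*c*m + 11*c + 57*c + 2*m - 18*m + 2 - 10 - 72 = -6*c^2 + c*(12*m + 68) - 16*m - 80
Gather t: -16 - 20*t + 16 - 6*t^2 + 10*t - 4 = -6*t^2 - 10*t - 4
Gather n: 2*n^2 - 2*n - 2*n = 2*n^2 - 4*n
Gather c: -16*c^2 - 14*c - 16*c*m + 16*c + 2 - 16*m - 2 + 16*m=-16*c^2 + c*(2 - 16*m)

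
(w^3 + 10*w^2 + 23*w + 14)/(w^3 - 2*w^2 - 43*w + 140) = (w^2 + 3*w + 2)/(w^2 - 9*w + 20)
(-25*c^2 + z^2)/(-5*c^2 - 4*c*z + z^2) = (5*c + z)/(c + z)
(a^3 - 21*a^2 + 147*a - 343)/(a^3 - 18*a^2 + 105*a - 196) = (a - 7)/(a - 4)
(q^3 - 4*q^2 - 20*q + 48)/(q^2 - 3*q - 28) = (q^2 - 8*q + 12)/(q - 7)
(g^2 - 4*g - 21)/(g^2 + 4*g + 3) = (g - 7)/(g + 1)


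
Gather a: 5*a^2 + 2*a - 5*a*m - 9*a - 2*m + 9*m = 5*a^2 + a*(-5*m - 7) + 7*m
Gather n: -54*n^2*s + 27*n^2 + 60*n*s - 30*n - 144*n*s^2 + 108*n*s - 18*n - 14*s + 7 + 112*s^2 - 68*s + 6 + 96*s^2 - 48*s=n^2*(27 - 54*s) + n*(-144*s^2 + 168*s - 48) + 208*s^2 - 130*s + 13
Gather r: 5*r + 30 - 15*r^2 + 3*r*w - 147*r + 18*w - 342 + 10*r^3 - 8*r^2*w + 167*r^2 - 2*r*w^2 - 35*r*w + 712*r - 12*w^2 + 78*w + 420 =10*r^3 + r^2*(152 - 8*w) + r*(-2*w^2 - 32*w + 570) - 12*w^2 + 96*w + 108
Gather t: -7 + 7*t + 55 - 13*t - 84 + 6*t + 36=0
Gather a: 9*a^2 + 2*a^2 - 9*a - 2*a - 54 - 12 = 11*a^2 - 11*a - 66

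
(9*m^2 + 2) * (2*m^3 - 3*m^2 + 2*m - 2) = 18*m^5 - 27*m^4 + 22*m^3 - 24*m^2 + 4*m - 4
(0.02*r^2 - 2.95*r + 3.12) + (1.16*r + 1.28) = 0.02*r^2 - 1.79*r + 4.4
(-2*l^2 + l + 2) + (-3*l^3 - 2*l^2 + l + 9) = -3*l^3 - 4*l^2 + 2*l + 11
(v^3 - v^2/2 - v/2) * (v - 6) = v^4 - 13*v^3/2 + 5*v^2/2 + 3*v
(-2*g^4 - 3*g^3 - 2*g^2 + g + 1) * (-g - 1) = 2*g^5 + 5*g^4 + 5*g^3 + g^2 - 2*g - 1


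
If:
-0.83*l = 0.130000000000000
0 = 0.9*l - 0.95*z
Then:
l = -0.16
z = -0.15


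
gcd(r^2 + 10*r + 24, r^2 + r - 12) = r + 4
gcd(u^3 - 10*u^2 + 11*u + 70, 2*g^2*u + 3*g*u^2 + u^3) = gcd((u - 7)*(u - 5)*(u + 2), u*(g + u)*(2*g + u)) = 1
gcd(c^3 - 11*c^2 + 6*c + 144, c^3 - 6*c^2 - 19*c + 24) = c^2 - 5*c - 24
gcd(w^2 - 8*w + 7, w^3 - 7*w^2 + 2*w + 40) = 1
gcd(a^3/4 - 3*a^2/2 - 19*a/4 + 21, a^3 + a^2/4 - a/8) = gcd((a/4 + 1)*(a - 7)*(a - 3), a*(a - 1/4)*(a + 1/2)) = 1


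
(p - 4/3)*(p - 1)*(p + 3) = p^3 + 2*p^2/3 - 17*p/3 + 4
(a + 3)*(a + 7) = a^2 + 10*a + 21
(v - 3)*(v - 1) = v^2 - 4*v + 3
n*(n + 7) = n^2 + 7*n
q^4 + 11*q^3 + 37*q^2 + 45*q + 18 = (q + 1)^2*(q + 3)*(q + 6)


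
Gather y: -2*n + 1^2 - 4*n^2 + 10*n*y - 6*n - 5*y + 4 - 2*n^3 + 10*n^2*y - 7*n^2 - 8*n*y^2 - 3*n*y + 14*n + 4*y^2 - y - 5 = -2*n^3 - 11*n^2 + 6*n + y^2*(4 - 8*n) + y*(10*n^2 + 7*n - 6)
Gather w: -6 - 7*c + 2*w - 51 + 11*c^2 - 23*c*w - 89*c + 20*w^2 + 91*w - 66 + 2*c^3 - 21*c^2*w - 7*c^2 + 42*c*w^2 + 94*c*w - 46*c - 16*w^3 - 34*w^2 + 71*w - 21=2*c^3 + 4*c^2 - 142*c - 16*w^3 + w^2*(42*c - 14) + w*(-21*c^2 + 71*c + 164) - 144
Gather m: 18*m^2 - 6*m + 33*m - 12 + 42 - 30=18*m^2 + 27*m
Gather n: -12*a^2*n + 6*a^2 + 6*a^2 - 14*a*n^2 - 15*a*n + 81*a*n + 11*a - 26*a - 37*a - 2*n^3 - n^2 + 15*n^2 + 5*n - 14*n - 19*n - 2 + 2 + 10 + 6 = 12*a^2 - 52*a - 2*n^3 + n^2*(14 - 14*a) + n*(-12*a^2 + 66*a - 28) + 16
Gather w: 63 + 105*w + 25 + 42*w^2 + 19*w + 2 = 42*w^2 + 124*w + 90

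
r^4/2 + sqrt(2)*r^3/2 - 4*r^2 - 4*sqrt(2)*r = r*(r/2 + sqrt(2))*(r - 2*sqrt(2))*(r + sqrt(2))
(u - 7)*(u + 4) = u^2 - 3*u - 28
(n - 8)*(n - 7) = n^2 - 15*n + 56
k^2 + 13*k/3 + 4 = (k + 4/3)*(k + 3)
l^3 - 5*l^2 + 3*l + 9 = (l - 3)^2*(l + 1)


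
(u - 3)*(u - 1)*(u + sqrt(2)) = u^3 - 4*u^2 + sqrt(2)*u^2 - 4*sqrt(2)*u + 3*u + 3*sqrt(2)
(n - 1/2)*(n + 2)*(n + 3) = n^3 + 9*n^2/2 + 7*n/2 - 3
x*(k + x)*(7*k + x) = 7*k^2*x + 8*k*x^2 + x^3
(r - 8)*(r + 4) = r^2 - 4*r - 32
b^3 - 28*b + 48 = (b - 4)*(b - 2)*(b + 6)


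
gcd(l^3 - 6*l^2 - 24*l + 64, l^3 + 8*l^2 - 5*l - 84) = l + 4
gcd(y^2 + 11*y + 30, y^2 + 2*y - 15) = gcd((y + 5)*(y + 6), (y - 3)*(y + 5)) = y + 5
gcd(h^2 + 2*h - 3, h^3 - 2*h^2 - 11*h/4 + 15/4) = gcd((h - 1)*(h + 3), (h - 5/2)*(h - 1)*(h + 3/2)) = h - 1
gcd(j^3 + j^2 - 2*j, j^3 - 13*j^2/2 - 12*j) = j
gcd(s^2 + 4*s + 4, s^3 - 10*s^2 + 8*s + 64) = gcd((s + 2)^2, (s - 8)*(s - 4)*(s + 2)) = s + 2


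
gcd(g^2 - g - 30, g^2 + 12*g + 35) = g + 5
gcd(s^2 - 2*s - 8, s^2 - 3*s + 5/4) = 1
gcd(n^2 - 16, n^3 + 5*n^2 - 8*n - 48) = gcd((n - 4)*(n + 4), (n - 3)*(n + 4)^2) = n + 4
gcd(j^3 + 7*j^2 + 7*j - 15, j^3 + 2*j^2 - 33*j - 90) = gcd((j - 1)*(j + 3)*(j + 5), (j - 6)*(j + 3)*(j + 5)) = j^2 + 8*j + 15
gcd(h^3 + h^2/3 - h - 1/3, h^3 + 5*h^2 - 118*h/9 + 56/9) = 1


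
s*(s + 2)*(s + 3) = s^3 + 5*s^2 + 6*s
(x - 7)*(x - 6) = x^2 - 13*x + 42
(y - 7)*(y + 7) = y^2 - 49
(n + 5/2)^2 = n^2 + 5*n + 25/4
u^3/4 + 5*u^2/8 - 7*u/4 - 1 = (u/4 + 1)*(u - 2)*(u + 1/2)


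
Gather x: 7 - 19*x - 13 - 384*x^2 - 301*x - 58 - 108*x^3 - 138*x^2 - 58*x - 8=-108*x^3 - 522*x^2 - 378*x - 72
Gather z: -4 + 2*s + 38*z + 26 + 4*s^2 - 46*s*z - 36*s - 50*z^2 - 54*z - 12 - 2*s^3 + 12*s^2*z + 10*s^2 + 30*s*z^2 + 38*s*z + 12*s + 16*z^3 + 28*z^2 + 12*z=-2*s^3 + 14*s^2 - 22*s + 16*z^3 + z^2*(30*s - 22) + z*(12*s^2 - 8*s - 4) + 10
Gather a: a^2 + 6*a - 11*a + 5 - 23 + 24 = a^2 - 5*a + 6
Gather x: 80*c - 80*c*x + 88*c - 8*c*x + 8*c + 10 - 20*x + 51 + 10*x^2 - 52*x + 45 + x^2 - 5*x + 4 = 176*c + 11*x^2 + x*(-88*c - 77) + 110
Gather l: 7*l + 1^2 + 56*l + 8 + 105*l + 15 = 168*l + 24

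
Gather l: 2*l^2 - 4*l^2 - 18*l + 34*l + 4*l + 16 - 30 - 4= -2*l^2 + 20*l - 18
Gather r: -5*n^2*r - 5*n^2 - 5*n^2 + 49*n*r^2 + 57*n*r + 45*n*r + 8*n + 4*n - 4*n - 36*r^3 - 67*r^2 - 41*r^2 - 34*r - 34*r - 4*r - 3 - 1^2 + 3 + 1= -10*n^2 + 8*n - 36*r^3 + r^2*(49*n - 108) + r*(-5*n^2 + 102*n - 72)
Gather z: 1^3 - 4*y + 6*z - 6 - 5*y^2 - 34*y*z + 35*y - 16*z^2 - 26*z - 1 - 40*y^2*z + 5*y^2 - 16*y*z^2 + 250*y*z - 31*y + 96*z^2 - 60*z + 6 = z^2*(80 - 16*y) + z*(-40*y^2 + 216*y - 80)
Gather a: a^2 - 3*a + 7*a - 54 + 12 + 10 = a^2 + 4*a - 32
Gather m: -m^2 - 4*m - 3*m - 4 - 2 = -m^2 - 7*m - 6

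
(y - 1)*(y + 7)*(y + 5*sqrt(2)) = y^3 + 6*y^2 + 5*sqrt(2)*y^2 - 7*y + 30*sqrt(2)*y - 35*sqrt(2)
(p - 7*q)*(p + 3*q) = p^2 - 4*p*q - 21*q^2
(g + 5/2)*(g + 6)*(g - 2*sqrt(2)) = g^3 - 2*sqrt(2)*g^2 + 17*g^2/2 - 17*sqrt(2)*g + 15*g - 30*sqrt(2)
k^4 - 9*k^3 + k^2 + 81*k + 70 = (k - 7)*(k - 5)*(k + 1)*(k + 2)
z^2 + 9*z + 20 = (z + 4)*(z + 5)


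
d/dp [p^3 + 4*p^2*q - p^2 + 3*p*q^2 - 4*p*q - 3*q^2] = 3*p^2 + 8*p*q - 2*p + 3*q^2 - 4*q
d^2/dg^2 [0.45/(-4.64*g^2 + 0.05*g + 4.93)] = (-19.37664*g^2 + 0.2088*g + 0.45*(9.28*g - 0.05)*(18.56*g - 0.1) + 20.58768)/(-4.64*g^2 + 0.05*g + 4.93)^3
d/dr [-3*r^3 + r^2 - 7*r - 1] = -9*r^2 + 2*r - 7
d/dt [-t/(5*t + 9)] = -9/(5*t + 9)^2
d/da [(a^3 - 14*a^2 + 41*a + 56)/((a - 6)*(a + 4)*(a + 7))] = (19*a^4 - 158*a^3 - 345*a^2 + 4144*a - 4760)/(a^6 + 10*a^5 - 51*a^4 - 716*a^3 - 236*a^2 + 12768*a + 28224)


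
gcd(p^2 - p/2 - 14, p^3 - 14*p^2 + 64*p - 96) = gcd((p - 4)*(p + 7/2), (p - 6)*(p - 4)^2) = p - 4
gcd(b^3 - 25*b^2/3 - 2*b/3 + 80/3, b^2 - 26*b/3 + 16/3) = b - 8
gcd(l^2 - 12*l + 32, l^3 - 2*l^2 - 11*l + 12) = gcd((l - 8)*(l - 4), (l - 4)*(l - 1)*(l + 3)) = l - 4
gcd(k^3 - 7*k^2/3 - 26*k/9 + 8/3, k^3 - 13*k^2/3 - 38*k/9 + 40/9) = k^2 + 2*k/3 - 8/9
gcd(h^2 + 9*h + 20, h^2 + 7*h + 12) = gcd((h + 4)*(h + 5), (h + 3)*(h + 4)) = h + 4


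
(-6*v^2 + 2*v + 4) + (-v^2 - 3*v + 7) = -7*v^2 - v + 11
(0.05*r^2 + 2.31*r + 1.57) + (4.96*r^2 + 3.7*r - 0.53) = 5.01*r^2 + 6.01*r + 1.04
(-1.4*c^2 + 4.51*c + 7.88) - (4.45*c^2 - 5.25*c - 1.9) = -5.85*c^2 + 9.76*c + 9.78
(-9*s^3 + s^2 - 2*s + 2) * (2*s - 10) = -18*s^4 + 92*s^3 - 14*s^2 + 24*s - 20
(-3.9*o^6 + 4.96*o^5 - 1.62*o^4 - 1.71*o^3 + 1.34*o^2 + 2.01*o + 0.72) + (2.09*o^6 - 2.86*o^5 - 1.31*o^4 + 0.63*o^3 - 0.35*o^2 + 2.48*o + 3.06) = -1.81*o^6 + 2.1*o^5 - 2.93*o^4 - 1.08*o^3 + 0.99*o^2 + 4.49*o + 3.78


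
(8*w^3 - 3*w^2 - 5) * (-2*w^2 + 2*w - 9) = -16*w^5 + 22*w^4 - 78*w^3 + 37*w^2 - 10*w + 45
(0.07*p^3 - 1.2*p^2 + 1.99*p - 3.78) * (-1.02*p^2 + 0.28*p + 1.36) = -0.0714*p^5 + 1.2436*p^4 - 2.2706*p^3 + 2.7808*p^2 + 1.648*p - 5.1408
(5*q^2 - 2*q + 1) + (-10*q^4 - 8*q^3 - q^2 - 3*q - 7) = -10*q^4 - 8*q^3 + 4*q^2 - 5*q - 6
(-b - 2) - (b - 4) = 2 - 2*b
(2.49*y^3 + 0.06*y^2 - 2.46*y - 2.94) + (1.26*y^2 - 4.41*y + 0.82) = 2.49*y^3 + 1.32*y^2 - 6.87*y - 2.12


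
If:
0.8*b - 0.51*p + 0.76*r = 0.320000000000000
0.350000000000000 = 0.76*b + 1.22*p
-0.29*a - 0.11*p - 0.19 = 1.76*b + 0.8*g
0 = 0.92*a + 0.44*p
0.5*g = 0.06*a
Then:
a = -0.17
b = -0.09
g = -0.02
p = 0.35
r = 0.75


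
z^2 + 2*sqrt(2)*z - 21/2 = (z - 3*sqrt(2)/2)*(z + 7*sqrt(2)/2)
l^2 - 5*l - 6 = (l - 6)*(l + 1)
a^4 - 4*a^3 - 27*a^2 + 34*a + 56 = (a - 7)*(a - 2)*(a + 1)*(a + 4)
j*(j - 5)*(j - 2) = j^3 - 7*j^2 + 10*j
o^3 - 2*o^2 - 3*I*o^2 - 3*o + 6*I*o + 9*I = (o - 3)*(o + 1)*(o - 3*I)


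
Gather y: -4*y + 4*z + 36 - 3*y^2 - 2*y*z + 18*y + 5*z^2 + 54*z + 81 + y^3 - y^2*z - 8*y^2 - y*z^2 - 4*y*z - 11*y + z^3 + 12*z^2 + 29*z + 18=y^3 + y^2*(-z - 11) + y*(-z^2 - 6*z + 3) + z^3 + 17*z^2 + 87*z + 135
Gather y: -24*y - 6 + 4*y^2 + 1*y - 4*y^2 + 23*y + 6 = 0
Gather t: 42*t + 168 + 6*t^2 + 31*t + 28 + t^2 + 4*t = 7*t^2 + 77*t + 196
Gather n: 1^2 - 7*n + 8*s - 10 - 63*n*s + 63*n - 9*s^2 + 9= n*(56 - 63*s) - 9*s^2 + 8*s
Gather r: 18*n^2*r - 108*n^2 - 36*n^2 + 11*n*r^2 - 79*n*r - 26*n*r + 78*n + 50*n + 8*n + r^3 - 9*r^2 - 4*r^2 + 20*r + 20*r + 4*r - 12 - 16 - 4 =-144*n^2 + 136*n + r^3 + r^2*(11*n - 13) + r*(18*n^2 - 105*n + 44) - 32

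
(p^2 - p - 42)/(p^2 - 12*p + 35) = (p + 6)/(p - 5)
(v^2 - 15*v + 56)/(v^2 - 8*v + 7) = (v - 8)/(v - 1)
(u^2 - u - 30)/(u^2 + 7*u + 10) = (u - 6)/(u + 2)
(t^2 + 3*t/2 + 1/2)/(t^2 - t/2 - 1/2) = (t + 1)/(t - 1)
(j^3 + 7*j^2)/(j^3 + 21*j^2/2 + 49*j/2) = 2*j/(2*j + 7)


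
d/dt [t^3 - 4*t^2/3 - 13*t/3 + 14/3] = 3*t^2 - 8*t/3 - 13/3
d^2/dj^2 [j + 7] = 0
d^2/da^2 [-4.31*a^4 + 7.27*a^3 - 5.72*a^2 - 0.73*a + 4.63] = -51.72*a^2 + 43.62*a - 11.44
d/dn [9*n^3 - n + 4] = 27*n^2 - 1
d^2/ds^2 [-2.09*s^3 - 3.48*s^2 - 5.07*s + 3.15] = -12.54*s - 6.96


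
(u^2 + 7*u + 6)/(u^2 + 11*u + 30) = (u + 1)/(u + 5)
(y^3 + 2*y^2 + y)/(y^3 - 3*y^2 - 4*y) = (y + 1)/(y - 4)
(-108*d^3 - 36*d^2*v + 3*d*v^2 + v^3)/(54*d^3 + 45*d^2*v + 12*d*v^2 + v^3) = (-6*d + v)/(3*d + v)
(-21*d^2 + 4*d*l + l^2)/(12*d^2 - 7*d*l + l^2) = (-7*d - l)/(4*d - l)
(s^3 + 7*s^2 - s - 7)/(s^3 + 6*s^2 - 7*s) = (s + 1)/s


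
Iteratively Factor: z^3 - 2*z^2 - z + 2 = (z - 2)*(z^2 - 1) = (z - 2)*(z + 1)*(z - 1)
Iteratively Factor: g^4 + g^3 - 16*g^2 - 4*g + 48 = (g + 4)*(g^3 - 3*g^2 - 4*g + 12) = (g - 3)*(g + 4)*(g^2 - 4) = (g - 3)*(g + 2)*(g + 4)*(g - 2)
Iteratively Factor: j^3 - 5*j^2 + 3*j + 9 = (j - 3)*(j^2 - 2*j - 3) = (j - 3)^2*(j + 1)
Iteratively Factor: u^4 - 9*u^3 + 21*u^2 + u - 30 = (u + 1)*(u^3 - 10*u^2 + 31*u - 30) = (u - 5)*(u + 1)*(u^2 - 5*u + 6) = (u - 5)*(u - 3)*(u + 1)*(u - 2)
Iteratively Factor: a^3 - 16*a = (a + 4)*(a^2 - 4*a) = a*(a + 4)*(a - 4)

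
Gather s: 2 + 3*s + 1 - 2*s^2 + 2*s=-2*s^2 + 5*s + 3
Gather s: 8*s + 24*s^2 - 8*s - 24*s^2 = 0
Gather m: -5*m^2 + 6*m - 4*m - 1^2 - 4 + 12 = -5*m^2 + 2*m + 7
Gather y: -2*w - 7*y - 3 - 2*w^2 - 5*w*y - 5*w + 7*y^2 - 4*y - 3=-2*w^2 - 7*w + 7*y^2 + y*(-5*w - 11) - 6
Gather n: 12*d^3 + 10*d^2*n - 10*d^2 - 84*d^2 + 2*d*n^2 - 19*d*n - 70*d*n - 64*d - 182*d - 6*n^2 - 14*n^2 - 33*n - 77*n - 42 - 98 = 12*d^3 - 94*d^2 - 246*d + n^2*(2*d - 20) + n*(10*d^2 - 89*d - 110) - 140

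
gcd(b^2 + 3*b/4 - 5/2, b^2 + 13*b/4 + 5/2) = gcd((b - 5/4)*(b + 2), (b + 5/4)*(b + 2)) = b + 2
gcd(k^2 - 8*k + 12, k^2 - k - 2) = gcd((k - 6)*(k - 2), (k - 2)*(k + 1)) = k - 2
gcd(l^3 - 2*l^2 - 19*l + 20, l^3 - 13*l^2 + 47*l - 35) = l^2 - 6*l + 5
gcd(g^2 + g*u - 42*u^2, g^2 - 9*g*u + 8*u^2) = 1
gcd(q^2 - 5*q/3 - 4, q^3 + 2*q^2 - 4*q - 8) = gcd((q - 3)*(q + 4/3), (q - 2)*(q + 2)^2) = 1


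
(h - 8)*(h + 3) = h^2 - 5*h - 24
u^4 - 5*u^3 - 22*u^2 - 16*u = u*(u - 8)*(u + 1)*(u + 2)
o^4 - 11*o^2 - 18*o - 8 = (o - 4)*(o + 1)^2*(o + 2)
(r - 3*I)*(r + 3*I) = r^2 + 9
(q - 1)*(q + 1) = q^2 - 1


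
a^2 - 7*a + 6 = (a - 6)*(a - 1)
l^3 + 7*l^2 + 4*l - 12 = (l - 1)*(l + 2)*(l + 6)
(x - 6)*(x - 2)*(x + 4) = x^3 - 4*x^2 - 20*x + 48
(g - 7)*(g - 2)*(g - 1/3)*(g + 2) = g^4 - 22*g^3/3 - 5*g^2/3 + 88*g/3 - 28/3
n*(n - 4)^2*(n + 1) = n^4 - 7*n^3 + 8*n^2 + 16*n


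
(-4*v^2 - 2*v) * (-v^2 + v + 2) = 4*v^4 - 2*v^3 - 10*v^2 - 4*v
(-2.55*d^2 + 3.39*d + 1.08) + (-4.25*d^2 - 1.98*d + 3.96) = -6.8*d^2 + 1.41*d + 5.04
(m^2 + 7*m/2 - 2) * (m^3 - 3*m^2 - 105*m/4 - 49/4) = m^5 + m^4/2 - 155*m^3/4 - 785*m^2/8 + 77*m/8 + 49/2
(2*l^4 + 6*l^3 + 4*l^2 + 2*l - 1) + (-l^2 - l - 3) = 2*l^4 + 6*l^3 + 3*l^2 + l - 4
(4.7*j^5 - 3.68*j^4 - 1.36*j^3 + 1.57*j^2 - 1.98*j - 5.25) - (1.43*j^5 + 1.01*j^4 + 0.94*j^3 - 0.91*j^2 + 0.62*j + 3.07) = 3.27*j^5 - 4.69*j^4 - 2.3*j^3 + 2.48*j^2 - 2.6*j - 8.32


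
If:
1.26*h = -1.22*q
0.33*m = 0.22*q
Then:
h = -0.968253968253968*q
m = 0.666666666666667*q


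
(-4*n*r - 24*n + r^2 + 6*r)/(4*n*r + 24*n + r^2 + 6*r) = (-4*n + r)/(4*n + r)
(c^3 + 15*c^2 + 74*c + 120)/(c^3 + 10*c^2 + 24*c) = (c + 5)/c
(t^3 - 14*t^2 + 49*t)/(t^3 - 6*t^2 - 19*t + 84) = t*(t - 7)/(t^2 + t - 12)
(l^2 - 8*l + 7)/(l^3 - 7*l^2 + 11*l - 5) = (l - 7)/(l^2 - 6*l + 5)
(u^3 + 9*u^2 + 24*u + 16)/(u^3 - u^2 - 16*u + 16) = (u^2 + 5*u + 4)/(u^2 - 5*u + 4)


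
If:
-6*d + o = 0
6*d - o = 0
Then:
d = o/6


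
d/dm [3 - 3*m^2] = -6*m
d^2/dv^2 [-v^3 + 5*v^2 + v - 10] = 10 - 6*v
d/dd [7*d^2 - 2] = 14*d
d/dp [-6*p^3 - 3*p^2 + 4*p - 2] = -18*p^2 - 6*p + 4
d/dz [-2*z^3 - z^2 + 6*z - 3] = -6*z^2 - 2*z + 6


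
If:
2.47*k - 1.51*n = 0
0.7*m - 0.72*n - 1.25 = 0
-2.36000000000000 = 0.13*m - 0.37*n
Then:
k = 6.71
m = 13.07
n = 10.97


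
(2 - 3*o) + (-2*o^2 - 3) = -2*o^2 - 3*o - 1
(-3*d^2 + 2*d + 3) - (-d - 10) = -3*d^2 + 3*d + 13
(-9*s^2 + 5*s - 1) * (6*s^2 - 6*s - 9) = -54*s^4 + 84*s^3 + 45*s^2 - 39*s + 9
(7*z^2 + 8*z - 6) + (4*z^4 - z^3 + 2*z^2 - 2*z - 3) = 4*z^4 - z^3 + 9*z^2 + 6*z - 9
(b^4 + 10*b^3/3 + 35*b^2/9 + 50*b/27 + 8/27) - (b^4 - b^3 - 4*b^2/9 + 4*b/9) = 13*b^3/3 + 13*b^2/3 + 38*b/27 + 8/27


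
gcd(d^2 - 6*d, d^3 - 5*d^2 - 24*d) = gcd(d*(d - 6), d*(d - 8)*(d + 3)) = d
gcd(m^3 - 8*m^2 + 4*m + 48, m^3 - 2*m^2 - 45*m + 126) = m - 6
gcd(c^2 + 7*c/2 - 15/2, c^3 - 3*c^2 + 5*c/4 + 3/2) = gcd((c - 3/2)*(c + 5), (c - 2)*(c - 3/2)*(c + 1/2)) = c - 3/2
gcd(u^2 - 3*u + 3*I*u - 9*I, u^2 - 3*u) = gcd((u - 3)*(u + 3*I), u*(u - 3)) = u - 3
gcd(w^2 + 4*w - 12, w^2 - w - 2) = w - 2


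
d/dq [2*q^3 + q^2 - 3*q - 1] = 6*q^2 + 2*q - 3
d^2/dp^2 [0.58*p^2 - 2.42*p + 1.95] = 1.16000000000000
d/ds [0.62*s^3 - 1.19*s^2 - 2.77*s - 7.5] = 1.86*s^2 - 2.38*s - 2.77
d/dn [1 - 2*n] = -2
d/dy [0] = 0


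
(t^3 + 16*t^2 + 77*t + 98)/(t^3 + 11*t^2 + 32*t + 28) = (t + 7)/(t + 2)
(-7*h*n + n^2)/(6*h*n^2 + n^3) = (-7*h + n)/(n*(6*h + n))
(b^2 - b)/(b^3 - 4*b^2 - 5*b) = (1 - b)/(-b^2 + 4*b + 5)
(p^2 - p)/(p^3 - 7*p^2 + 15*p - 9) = p/(p^2 - 6*p + 9)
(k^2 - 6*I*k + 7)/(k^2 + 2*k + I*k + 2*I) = (k - 7*I)/(k + 2)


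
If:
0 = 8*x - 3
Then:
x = 3/8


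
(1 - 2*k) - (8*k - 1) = 2 - 10*k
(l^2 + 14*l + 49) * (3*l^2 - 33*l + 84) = 3*l^4 + 9*l^3 - 231*l^2 - 441*l + 4116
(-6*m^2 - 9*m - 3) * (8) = -48*m^2 - 72*m - 24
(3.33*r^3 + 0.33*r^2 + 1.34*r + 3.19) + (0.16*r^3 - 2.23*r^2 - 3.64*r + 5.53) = 3.49*r^3 - 1.9*r^2 - 2.3*r + 8.72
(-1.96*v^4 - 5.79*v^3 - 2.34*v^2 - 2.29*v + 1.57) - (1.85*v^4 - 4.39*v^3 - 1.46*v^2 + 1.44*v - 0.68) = -3.81*v^4 - 1.4*v^3 - 0.88*v^2 - 3.73*v + 2.25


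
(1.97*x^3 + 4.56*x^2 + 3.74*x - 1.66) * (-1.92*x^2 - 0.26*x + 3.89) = -3.7824*x^5 - 9.2674*x^4 - 0.7031*x^3 + 19.9532*x^2 + 14.9802*x - 6.4574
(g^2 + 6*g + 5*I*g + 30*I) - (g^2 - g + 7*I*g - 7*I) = 7*g - 2*I*g + 37*I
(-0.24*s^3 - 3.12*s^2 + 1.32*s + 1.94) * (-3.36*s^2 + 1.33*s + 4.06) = 0.8064*s^5 + 10.164*s^4 - 9.5592*s^3 - 17.43*s^2 + 7.9394*s + 7.8764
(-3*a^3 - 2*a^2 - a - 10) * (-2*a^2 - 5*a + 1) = 6*a^5 + 19*a^4 + 9*a^3 + 23*a^2 + 49*a - 10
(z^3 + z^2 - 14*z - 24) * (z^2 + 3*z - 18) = z^5 + 4*z^4 - 29*z^3 - 84*z^2 + 180*z + 432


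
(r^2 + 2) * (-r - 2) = -r^3 - 2*r^2 - 2*r - 4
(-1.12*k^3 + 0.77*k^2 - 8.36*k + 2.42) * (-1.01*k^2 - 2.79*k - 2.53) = 1.1312*k^5 + 2.3471*k^4 + 9.1289*k^3 + 18.9321*k^2 + 14.399*k - 6.1226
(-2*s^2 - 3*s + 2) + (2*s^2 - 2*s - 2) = -5*s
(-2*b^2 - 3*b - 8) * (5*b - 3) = -10*b^3 - 9*b^2 - 31*b + 24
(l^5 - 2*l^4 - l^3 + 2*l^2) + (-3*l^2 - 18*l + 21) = l^5 - 2*l^4 - l^3 - l^2 - 18*l + 21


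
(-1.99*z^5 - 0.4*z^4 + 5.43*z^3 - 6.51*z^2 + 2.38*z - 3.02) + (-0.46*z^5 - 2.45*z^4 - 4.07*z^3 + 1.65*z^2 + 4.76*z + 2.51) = -2.45*z^5 - 2.85*z^4 + 1.36*z^3 - 4.86*z^2 + 7.14*z - 0.51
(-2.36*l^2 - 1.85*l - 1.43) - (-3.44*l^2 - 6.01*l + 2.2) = 1.08*l^2 + 4.16*l - 3.63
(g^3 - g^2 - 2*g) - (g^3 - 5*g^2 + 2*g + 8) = 4*g^2 - 4*g - 8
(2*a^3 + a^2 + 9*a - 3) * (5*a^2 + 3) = 10*a^5 + 5*a^4 + 51*a^3 - 12*a^2 + 27*a - 9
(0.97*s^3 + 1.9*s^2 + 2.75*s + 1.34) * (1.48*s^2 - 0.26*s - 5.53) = 1.4356*s^5 + 2.5598*s^4 - 1.7881*s^3 - 9.2388*s^2 - 15.5559*s - 7.4102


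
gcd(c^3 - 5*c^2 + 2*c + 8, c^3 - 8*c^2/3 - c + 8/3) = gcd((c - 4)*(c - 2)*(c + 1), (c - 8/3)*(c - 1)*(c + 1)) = c + 1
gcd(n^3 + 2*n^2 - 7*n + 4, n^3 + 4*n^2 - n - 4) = n^2 + 3*n - 4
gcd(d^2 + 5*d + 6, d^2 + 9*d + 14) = d + 2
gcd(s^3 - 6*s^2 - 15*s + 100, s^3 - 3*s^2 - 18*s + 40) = s^2 - s - 20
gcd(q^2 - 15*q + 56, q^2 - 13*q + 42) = q - 7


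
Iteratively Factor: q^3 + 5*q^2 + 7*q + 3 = (q + 1)*(q^2 + 4*q + 3) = (q + 1)^2*(q + 3)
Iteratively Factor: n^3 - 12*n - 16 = (n - 4)*(n^2 + 4*n + 4) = (n - 4)*(n + 2)*(n + 2)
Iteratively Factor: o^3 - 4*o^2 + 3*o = (o - 1)*(o^2 - 3*o) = (o - 3)*(o - 1)*(o)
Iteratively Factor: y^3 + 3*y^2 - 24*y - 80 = (y - 5)*(y^2 + 8*y + 16) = (y - 5)*(y + 4)*(y + 4)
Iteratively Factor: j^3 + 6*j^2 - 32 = (j + 4)*(j^2 + 2*j - 8) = (j - 2)*(j + 4)*(j + 4)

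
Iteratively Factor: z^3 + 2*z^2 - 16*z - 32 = (z + 2)*(z^2 - 16) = (z + 2)*(z + 4)*(z - 4)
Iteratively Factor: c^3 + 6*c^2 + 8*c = (c + 2)*(c^2 + 4*c) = (c + 2)*(c + 4)*(c)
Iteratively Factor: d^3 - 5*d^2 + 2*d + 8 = (d - 4)*(d^2 - d - 2) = (d - 4)*(d + 1)*(d - 2)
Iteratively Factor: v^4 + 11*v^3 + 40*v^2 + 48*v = (v + 3)*(v^3 + 8*v^2 + 16*v) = (v + 3)*(v + 4)*(v^2 + 4*v) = (v + 3)*(v + 4)^2*(v)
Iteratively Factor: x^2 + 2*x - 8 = (x - 2)*(x + 4)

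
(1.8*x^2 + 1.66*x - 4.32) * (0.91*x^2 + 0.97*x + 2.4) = 1.638*x^4 + 3.2566*x^3 + 1.999*x^2 - 0.206400000000001*x - 10.368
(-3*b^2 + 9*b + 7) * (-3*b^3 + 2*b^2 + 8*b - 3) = 9*b^5 - 33*b^4 - 27*b^3 + 95*b^2 + 29*b - 21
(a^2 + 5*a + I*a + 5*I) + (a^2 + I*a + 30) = 2*a^2 + 5*a + 2*I*a + 30 + 5*I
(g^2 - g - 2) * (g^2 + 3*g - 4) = g^4 + 2*g^3 - 9*g^2 - 2*g + 8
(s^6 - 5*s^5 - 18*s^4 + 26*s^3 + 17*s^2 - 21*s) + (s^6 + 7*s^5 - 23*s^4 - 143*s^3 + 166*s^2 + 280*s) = 2*s^6 + 2*s^5 - 41*s^4 - 117*s^3 + 183*s^2 + 259*s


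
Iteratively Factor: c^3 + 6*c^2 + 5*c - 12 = (c + 4)*(c^2 + 2*c - 3) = (c - 1)*(c + 4)*(c + 3)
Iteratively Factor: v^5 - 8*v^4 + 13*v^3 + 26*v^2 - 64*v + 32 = (v - 4)*(v^4 - 4*v^3 - 3*v^2 + 14*v - 8) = (v - 4)*(v - 1)*(v^3 - 3*v^2 - 6*v + 8) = (v - 4)^2*(v - 1)*(v^2 + v - 2) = (v - 4)^2*(v - 1)*(v + 2)*(v - 1)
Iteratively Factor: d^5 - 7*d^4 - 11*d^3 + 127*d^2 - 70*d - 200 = (d - 2)*(d^4 - 5*d^3 - 21*d^2 + 85*d + 100) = (d - 2)*(d + 4)*(d^3 - 9*d^2 + 15*d + 25) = (d - 5)*(d - 2)*(d + 4)*(d^2 - 4*d - 5) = (d - 5)^2*(d - 2)*(d + 4)*(d + 1)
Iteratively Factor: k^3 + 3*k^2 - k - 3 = (k + 1)*(k^2 + 2*k - 3) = (k + 1)*(k + 3)*(k - 1)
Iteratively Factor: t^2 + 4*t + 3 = (t + 1)*(t + 3)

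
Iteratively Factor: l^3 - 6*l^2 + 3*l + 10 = (l + 1)*(l^2 - 7*l + 10) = (l - 5)*(l + 1)*(l - 2)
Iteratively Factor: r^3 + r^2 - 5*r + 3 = (r - 1)*(r^2 + 2*r - 3) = (r - 1)^2*(r + 3)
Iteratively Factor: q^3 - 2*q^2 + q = (q)*(q^2 - 2*q + 1) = q*(q - 1)*(q - 1)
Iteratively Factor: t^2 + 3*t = (t + 3)*(t)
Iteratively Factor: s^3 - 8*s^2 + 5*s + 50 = (s - 5)*(s^2 - 3*s - 10) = (s - 5)*(s + 2)*(s - 5)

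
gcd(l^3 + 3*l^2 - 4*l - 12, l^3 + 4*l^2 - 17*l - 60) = l + 3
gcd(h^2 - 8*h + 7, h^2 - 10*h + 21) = h - 7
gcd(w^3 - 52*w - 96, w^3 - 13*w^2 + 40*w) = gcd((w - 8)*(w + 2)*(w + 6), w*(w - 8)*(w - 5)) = w - 8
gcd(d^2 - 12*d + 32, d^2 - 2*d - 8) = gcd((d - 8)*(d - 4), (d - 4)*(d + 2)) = d - 4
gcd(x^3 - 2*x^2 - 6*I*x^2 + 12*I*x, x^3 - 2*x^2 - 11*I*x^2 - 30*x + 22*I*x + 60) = x^2 + x*(-2 - 6*I) + 12*I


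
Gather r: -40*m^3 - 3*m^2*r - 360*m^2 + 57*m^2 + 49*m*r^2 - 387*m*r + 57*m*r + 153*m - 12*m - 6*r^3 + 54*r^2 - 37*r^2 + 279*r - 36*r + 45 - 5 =-40*m^3 - 303*m^2 + 141*m - 6*r^3 + r^2*(49*m + 17) + r*(-3*m^2 - 330*m + 243) + 40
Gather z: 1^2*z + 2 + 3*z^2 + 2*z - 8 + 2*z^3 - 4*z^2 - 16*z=2*z^3 - z^2 - 13*z - 6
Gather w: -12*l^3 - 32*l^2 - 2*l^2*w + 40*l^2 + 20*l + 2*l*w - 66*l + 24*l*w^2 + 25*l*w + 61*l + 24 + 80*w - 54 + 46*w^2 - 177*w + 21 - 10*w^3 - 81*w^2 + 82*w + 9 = -12*l^3 + 8*l^2 + 15*l - 10*w^3 + w^2*(24*l - 35) + w*(-2*l^2 + 27*l - 15)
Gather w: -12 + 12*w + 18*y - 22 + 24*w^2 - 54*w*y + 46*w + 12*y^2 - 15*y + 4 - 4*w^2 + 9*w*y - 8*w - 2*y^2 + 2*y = 20*w^2 + w*(50 - 45*y) + 10*y^2 + 5*y - 30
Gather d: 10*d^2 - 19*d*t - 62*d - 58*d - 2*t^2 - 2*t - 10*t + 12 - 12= 10*d^2 + d*(-19*t - 120) - 2*t^2 - 12*t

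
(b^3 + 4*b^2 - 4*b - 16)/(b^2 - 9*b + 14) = (b^2 + 6*b + 8)/(b - 7)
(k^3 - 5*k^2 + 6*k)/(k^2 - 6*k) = (k^2 - 5*k + 6)/(k - 6)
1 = 1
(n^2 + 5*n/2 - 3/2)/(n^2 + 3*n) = (n - 1/2)/n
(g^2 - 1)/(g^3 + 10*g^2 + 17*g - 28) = (g + 1)/(g^2 + 11*g + 28)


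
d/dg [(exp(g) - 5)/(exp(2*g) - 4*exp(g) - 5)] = -exp(g)/(exp(2*g) + 2*exp(g) + 1)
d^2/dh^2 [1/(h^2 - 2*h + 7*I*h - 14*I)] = 2*(-h^2 + 2*h - 7*I*h + (2*h - 2 + 7*I)^2 + 14*I)/(h^2 - 2*h + 7*I*h - 14*I)^3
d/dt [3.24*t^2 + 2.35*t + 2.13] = 6.48*t + 2.35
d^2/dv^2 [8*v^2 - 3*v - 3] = 16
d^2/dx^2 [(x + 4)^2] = 2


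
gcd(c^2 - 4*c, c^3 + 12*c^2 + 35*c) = c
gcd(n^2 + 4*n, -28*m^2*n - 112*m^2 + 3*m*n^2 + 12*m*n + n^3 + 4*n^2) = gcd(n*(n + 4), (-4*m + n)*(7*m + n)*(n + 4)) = n + 4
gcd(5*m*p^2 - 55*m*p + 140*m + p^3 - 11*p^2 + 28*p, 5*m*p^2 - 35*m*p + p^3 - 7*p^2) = 5*m*p - 35*m + p^2 - 7*p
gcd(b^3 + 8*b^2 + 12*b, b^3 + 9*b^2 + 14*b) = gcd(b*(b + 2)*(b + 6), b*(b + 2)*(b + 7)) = b^2 + 2*b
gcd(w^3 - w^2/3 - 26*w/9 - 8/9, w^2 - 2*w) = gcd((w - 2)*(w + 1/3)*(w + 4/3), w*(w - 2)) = w - 2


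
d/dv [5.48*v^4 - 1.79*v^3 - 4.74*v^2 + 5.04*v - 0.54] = 21.92*v^3 - 5.37*v^2 - 9.48*v + 5.04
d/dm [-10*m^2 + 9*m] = 9 - 20*m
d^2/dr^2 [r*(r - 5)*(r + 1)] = 6*r - 8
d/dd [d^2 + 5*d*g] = 2*d + 5*g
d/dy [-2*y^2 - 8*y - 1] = -4*y - 8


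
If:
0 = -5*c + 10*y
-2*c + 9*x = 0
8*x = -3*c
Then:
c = 0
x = 0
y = 0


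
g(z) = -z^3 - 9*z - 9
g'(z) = -3*z^2 - 9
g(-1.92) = 15.36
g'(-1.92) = -20.06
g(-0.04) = -8.64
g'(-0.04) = -9.00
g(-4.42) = 117.13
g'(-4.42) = -67.61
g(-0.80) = -1.29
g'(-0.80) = -10.92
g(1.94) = -33.76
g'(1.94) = -20.29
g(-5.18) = 176.61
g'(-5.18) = -89.50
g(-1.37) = 5.90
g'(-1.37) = -14.63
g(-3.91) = 85.97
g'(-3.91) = -54.86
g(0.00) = -9.00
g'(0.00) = -9.00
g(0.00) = -9.00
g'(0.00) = -9.00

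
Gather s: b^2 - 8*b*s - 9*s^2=b^2 - 8*b*s - 9*s^2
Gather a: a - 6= a - 6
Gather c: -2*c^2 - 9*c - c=-2*c^2 - 10*c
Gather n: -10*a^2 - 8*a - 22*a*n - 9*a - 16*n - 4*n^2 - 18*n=-10*a^2 - 17*a - 4*n^2 + n*(-22*a - 34)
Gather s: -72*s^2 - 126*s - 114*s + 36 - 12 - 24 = -72*s^2 - 240*s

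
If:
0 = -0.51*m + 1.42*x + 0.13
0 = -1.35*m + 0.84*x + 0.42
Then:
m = 0.33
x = 0.03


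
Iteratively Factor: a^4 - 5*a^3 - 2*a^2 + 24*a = (a - 3)*(a^3 - 2*a^2 - 8*a) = a*(a - 3)*(a^2 - 2*a - 8) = a*(a - 4)*(a - 3)*(a + 2)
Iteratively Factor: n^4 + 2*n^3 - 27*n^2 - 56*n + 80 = (n - 5)*(n^3 + 7*n^2 + 8*n - 16) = (n - 5)*(n + 4)*(n^2 + 3*n - 4) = (n - 5)*(n + 4)^2*(n - 1)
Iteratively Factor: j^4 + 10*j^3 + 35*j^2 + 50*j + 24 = (j + 3)*(j^3 + 7*j^2 + 14*j + 8) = (j + 2)*(j + 3)*(j^2 + 5*j + 4) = (j + 2)*(j + 3)*(j + 4)*(j + 1)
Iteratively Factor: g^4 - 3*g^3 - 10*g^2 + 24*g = (g + 3)*(g^3 - 6*g^2 + 8*g) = g*(g + 3)*(g^2 - 6*g + 8) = g*(g - 2)*(g + 3)*(g - 4)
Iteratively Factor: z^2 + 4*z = (z)*(z + 4)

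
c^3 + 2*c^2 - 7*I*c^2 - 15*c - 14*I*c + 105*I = (c - 3)*(c + 5)*(c - 7*I)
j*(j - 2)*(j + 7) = j^3 + 5*j^2 - 14*j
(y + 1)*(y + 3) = y^2 + 4*y + 3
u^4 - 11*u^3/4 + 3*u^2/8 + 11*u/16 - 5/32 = (u - 5/2)*(u - 1/2)*(u - 1/4)*(u + 1/2)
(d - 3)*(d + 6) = d^2 + 3*d - 18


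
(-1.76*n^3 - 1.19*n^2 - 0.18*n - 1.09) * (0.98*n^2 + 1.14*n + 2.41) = -1.7248*n^5 - 3.1726*n^4 - 5.7746*n^3 - 4.1413*n^2 - 1.6764*n - 2.6269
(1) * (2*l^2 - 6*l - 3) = 2*l^2 - 6*l - 3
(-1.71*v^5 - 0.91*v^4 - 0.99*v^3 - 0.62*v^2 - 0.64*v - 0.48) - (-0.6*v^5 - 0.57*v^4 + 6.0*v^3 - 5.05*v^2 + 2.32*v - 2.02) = -1.11*v^5 - 0.34*v^4 - 6.99*v^3 + 4.43*v^2 - 2.96*v + 1.54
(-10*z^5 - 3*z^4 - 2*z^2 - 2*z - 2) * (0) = 0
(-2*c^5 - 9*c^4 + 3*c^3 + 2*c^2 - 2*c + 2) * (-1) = 2*c^5 + 9*c^4 - 3*c^3 - 2*c^2 + 2*c - 2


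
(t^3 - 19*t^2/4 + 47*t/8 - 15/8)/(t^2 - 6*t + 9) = (8*t^2 - 14*t + 5)/(8*(t - 3))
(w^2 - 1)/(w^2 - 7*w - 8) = (w - 1)/(w - 8)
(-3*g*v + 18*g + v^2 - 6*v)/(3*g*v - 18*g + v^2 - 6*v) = (-3*g + v)/(3*g + v)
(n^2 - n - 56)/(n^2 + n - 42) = (n - 8)/(n - 6)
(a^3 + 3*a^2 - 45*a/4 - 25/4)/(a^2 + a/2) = a + 5/2 - 25/(2*a)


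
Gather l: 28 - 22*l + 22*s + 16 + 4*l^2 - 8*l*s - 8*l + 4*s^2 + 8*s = 4*l^2 + l*(-8*s - 30) + 4*s^2 + 30*s + 44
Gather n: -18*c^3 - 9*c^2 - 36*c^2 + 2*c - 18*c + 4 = -18*c^3 - 45*c^2 - 16*c + 4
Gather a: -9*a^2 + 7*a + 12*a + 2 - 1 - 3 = -9*a^2 + 19*a - 2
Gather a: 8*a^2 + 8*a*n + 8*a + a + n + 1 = 8*a^2 + a*(8*n + 9) + n + 1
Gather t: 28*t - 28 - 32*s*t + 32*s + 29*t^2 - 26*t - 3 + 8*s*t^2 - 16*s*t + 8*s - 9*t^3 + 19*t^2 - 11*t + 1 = 40*s - 9*t^3 + t^2*(8*s + 48) + t*(-48*s - 9) - 30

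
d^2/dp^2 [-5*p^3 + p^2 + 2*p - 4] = 2 - 30*p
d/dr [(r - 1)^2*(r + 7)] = (r - 1)*(3*r + 13)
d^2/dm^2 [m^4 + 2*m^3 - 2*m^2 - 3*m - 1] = 12*m^2 + 12*m - 4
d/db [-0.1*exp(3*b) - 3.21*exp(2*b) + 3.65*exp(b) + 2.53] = (-0.3*exp(2*b) - 6.42*exp(b) + 3.65)*exp(b)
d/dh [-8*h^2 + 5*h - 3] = 5 - 16*h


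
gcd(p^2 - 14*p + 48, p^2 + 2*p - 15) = 1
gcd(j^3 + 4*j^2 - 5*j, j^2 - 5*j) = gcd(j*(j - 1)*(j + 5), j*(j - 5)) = j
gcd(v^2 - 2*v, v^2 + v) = v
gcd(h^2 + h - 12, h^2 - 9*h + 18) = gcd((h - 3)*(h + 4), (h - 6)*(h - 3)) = h - 3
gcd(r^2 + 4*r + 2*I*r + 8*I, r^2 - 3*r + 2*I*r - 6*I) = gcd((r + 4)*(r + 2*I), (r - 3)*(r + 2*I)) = r + 2*I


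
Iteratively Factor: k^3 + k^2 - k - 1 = (k - 1)*(k^2 + 2*k + 1) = (k - 1)*(k + 1)*(k + 1)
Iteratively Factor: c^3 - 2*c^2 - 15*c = (c)*(c^2 - 2*c - 15) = c*(c + 3)*(c - 5)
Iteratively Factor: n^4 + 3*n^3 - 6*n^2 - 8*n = (n - 2)*(n^3 + 5*n^2 + 4*n) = (n - 2)*(n + 4)*(n^2 + n) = (n - 2)*(n + 1)*(n + 4)*(n)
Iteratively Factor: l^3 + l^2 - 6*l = (l - 2)*(l^2 + 3*l) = l*(l - 2)*(l + 3)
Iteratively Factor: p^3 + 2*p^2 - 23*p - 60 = (p + 3)*(p^2 - p - 20) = (p - 5)*(p + 3)*(p + 4)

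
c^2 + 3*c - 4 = (c - 1)*(c + 4)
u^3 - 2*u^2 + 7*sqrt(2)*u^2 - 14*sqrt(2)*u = u*(u - 2)*(u + 7*sqrt(2))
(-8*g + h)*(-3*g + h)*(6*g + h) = 144*g^3 - 42*g^2*h - 5*g*h^2 + h^3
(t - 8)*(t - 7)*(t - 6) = t^3 - 21*t^2 + 146*t - 336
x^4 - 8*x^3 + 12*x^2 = x^2*(x - 6)*(x - 2)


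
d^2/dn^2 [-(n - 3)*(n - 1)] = -2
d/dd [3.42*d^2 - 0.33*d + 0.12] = 6.84*d - 0.33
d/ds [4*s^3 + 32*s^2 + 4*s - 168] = 12*s^2 + 64*s + 4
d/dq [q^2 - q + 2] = 2*q - 1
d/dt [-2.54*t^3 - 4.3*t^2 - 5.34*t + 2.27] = -7.62*t^2 - 8.6*t - 5.34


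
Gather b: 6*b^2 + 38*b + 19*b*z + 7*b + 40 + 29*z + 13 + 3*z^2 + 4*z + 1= 6*b^2 + b*(19*z + 45) + 3*z^2 + 33*z + 54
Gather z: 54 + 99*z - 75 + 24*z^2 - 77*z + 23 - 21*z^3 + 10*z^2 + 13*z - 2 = -21*z^3 + 34*z^2 + 35*z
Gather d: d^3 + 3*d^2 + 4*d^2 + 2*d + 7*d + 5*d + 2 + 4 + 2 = d^3 + 7*d^2 + 14*d + 8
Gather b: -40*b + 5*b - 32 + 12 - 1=-35*b - 21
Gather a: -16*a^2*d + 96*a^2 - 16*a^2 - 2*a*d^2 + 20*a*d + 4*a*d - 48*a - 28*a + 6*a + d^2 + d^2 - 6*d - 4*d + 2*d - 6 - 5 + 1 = a^2*(80 - 16*d) + a*(-2*d^2 + 24*d - 70) + 2*d^2 - 8*d - 10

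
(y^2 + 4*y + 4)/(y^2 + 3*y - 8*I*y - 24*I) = (y^2 + 4*y + 4)/(y^2 + y*(3 - 8*I) - 24*I)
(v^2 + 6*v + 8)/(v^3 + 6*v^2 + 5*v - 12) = (v + 2)/(v^2 + 2*v - 3)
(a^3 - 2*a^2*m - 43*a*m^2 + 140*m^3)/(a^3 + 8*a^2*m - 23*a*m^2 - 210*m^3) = (a - 4*m)/(a + 6*m)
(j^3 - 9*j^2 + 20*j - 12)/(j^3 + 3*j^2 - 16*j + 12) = (j - 6)/(j + 6)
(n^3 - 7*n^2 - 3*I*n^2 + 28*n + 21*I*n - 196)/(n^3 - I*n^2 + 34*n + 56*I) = (n - 7)/(n + 2*I)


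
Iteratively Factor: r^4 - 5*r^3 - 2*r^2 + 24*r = (r + 2)*(r^3 - 7*r^2 + 12*r) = (r - 4)*(r + 2)*(r^2 - 3*r) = r*(r - 4)*(r + 2)*(r - 3)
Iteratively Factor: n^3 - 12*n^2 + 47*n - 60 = (n - 5)*(n^2 - 7*n + 12) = (n - 5)*(n - 4)*(n - 3)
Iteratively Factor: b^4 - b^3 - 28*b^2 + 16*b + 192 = (b - 4)*(b^3 + 3*b^2 - 16*b - 48) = (b - 4)*(b + 4)*(b^2 - b - 12) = (b - 4)*(b + 3)*(b + 4)*(b - 4)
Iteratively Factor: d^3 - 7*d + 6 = (d - 2)*(d^2 + 2*d - 3) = (d - 2)*(d + 3)*(d - 1)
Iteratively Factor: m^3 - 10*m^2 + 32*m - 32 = (m - 4)*(m^2 - 6*m + 8) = (m - 4)^2*(m - 2)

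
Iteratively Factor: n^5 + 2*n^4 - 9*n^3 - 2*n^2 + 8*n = (n + 1)*(n^4 + n^3 - 10*n^2 + 8*n) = (n - 2)*(n + 1)*(n^3 + 3*n^2 - 4*n) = n*(n - 2)*(n + 1)*(n^2 + 3*n - 4) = n*(n - 2)*(n + 1)*(n + 4)*(n - 1)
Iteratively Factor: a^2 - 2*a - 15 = (a + 3)*(a - 5)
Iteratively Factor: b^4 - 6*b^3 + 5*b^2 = (b)*(b^3 - 6*b^2 + 5*b) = b^2*(b^2 - 6*b + 5) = b^2*(b - 1)*(b - 5)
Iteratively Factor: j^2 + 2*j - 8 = (j - 2)*(j + 4)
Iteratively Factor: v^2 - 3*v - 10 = (v - 5)*(v + 2)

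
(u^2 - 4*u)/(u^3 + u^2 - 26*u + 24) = u/(u^2 + 5*u - 6)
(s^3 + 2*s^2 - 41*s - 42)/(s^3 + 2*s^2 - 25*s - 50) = (s^3 + 2*s^2 - 41*s - 42)/(s^3 + 2*s^2 - 25*s - 50)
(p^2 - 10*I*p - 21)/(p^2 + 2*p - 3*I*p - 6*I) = (p - 7*I)/(p + 2)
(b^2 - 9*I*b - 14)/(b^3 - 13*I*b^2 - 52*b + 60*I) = (b - 7*I)/(b^2 - 11*I*b - 30)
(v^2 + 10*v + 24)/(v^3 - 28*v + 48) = (v + 4)/(v^2 - 6*v + 8)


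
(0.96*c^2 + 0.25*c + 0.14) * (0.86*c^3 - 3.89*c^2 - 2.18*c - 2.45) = 0.8256*c^5 - 3.5194*c^4 - 2.9449*c^3 - 3.4416*c^2 - 0.9177*c - 0.343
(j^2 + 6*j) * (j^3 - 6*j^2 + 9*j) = j^5 - 27*j^3 + 54*j^2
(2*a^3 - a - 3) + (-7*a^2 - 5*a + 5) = 2*a^3 - 7*a^2 - 6*a + 2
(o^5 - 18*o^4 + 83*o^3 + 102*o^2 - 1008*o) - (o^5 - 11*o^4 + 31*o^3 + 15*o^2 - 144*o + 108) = -7*o^4 + 52*o^3 + 87*o^2 - 864*o - 108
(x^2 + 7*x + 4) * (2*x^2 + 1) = 2*x^4 + 14*x^3 + 9*x^2 + 7*x + 4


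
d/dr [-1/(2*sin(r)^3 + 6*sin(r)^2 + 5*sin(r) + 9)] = (6*sin(r)^2 + 12*sin(r) + 5)*cos(r)/(2*sin(r)^3 + 6*sin(r)^2 + 5*sin(r) + 9)^2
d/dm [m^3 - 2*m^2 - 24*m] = 3*m^2 - 4*m - 24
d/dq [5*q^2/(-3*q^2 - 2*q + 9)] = 10*q*(9 - q)/(9*q^4 + 12*q^3 - 50*q^2 - 36*q + 81)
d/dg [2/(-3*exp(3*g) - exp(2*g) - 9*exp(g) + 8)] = (18*exp(2*g) + 4*exp(g) + 18)*exp(g)/(3*exp(3*g) + exp(2*g) + 9*exp(g) - 8)^2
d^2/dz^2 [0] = 0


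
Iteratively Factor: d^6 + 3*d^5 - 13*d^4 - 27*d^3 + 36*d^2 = (d + 4)*(d^5 - d^4 - 9*d^3 + 9*d^2) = d*(d + 4)*(d^4 - d^3 - 9*d^2 + 9*d) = d*(d - 3)*(d + 4)*(d^3 + 2*d^2 - 3*d) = d*(d - 3)*(d - 1)*(d + 4)*(d^2 + 3*d) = d^2*(d - 3)*(d - 1)*(d + 4)*(d + 3)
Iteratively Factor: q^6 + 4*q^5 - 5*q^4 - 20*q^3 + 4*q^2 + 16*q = (q + 1)*(q^5 + 3*q^4 - 8*q^3 - 12*q^2 + 16*q) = (q - 2)*(q + 1)*(q^4 + 5*q^3 + 2*q^2 - 8*q) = q*(q - 2)*(q + 1)*(q^3 + 5*q^2 + 2*q - 8) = q*(q - 2)*(q + 1)*(q + 2)*(q^2 + 3*q - 4) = q*(q - 2)*(q + 1)*(q + 2)*(q + 4)*(q - 1)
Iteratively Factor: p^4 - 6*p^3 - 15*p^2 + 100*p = (p)*(p^3 - 6*p^2 - 15*p + 100) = p*(p + 4)*(p^2 - 10*p + 25) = p*(p - 5)*(p + 4)*(p - 5)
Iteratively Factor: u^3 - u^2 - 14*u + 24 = (u + 4)*(u^2 - 5*u + 6) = (u - 2)*(u + 4)*(u - 3)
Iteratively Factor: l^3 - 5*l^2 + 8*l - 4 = (l - 1)*(l^2 - 4*l + 4) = (l - 2)*(l - 1)*(l - 2)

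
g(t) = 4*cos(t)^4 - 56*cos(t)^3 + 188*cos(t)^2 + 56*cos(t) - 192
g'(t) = -16*sin(t)*cos(t)^3 + 168*sin(t)*cos(t)^2 - 376*sin(t)*cos(t) - 56*sin(t)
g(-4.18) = -164.40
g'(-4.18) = 155.29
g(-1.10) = -132.97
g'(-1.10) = 172.43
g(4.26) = -175.73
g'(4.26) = -127.53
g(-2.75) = -36.01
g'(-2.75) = -170.87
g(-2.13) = -160.12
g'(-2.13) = -163.72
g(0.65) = -54.92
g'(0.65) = -155.49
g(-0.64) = -53.37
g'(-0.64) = 153.93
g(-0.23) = -7.34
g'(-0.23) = 63.29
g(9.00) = -41.84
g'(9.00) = 180.57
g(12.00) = -42.49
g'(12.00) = 141.26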